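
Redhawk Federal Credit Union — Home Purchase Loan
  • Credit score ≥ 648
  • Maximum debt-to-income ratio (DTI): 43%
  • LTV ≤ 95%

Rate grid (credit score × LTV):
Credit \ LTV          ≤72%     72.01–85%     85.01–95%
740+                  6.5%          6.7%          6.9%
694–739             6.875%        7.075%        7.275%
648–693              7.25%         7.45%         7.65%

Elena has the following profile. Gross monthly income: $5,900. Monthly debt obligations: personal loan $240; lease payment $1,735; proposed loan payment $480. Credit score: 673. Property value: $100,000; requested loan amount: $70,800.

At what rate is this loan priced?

7.25%

Credit score 673 ≥ 648; Total monthly debts = (240 + 1,735 + 480) = 2,455. DTI = 2,455/5,900 = 41.6% ≤ 43%
LTV = 70,800/100,000 = 70.8% ≤ 95%
Score 673 is in the 648–693 band; LTV 70.8% is in the ≤72% band → 7.25%.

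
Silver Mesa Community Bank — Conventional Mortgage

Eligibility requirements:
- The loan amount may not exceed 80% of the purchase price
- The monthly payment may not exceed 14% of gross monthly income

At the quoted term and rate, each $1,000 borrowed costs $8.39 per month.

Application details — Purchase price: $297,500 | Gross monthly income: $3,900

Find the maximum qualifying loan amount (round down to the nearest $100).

Payment cap: 14% × $3,900 = $546/month.
At $8.39 per $1,000, that supports 546/8.39 × 1,000 ≈ $65,077 → $65,000.
LTV cap: 80% × $297,500 = $238,000 → $238,000.
Binding constraint: payment-to-income.

$65,000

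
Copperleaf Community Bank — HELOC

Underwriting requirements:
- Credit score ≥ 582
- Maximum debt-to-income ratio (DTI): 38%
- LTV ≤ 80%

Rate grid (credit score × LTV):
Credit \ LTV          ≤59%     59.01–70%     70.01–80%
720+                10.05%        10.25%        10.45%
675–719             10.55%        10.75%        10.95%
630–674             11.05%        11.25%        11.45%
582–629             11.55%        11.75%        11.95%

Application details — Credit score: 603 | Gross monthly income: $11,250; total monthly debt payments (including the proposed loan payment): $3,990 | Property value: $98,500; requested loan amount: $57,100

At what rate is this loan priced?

11.55%

Credit score 603 ≥ 582; DTI: 3,990 ÷ 11,250 = 35.5%, within the 38% cap
Loan-to-value = 57,100/98,500 = 58% — pass (80% max)
Score 603 is in the 582–629 band; LTV 58% is in the ≤59% band → 11.55%.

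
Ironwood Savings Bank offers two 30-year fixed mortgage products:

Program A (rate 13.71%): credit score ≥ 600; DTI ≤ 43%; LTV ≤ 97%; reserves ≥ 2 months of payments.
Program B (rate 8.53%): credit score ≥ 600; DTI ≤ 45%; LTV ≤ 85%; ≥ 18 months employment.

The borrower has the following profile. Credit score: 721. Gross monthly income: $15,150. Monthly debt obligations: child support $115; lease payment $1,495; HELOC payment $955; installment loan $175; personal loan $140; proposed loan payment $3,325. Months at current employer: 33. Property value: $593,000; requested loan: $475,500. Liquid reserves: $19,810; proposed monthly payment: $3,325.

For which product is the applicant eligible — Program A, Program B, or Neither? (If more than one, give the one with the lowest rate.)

Total debts = (115 + 1,495 + 955 + 175 + 140 + 3,325) = 6,205; DTI = 6,205/15,150 = 41%.
LTV = 475,500/593,000 = 80.2%.
Reserves = 19,810/3,325 = 6.0 months.
Program A: score 721 ≥ 600; DTI 41% ≤ 43%; LTV 80.2% ≤ 97%; reserves 6.0 ≥ 2 mo → qualifies.
Program B: score 721 ≥ 600; DTI 41% ≤ 45%; LTV 80.2% ≤ 85%; employment 33 ≥ 18 mo → qualifies.
Qualifying: Program A, Program B. Lowest rate is 8.53% → Program B.

Program B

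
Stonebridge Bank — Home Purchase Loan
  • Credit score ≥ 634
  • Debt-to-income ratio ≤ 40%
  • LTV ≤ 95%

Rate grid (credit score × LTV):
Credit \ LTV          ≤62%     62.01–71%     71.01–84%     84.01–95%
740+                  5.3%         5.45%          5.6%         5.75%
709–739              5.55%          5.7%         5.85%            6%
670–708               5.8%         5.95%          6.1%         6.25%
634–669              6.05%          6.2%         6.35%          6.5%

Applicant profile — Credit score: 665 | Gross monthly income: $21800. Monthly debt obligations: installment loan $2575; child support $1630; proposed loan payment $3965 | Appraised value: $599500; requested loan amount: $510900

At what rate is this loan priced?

Credit score 665 ≥ 634; Total monthly debts = (2,575 + 1,630 + 3,965) = 8,170. DTI: 8,170 ÷ 21,800 = 37.5%, within the 40% cap
LTV = 510,900/599,500 = 85.2% ≤ 95%
Row: 665 falls in 634–669. Column: 85.2% falls in 84.01–95%. Rate = 6.5%.

6.5%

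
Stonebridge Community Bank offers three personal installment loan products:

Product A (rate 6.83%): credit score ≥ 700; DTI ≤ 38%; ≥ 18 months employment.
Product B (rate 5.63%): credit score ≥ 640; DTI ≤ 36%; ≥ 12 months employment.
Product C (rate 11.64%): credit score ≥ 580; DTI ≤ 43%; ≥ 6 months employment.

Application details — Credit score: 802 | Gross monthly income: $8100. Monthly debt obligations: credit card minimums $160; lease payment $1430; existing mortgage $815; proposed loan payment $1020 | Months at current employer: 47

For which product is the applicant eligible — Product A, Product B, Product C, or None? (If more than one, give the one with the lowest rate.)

Product C

Total debts = (160 + 1,430 + 815 + 1,020) = 3,425; DTI = 3,425/8,100 = 42.3%.
Product A: score 802 ≥ 700; DTI 42.3% > 38%; employment 47 ≥ 18 mo → does not qualify.
Product B: score 802 ≥ 640; DTI 42.3% > 36%; employment 47 ≥ 12 mo → does not qualify.
Product C: score 802 ≥ 580; DTI 42.3% ≤ 43%; employment 47 ≥ 6 mo → qualifies.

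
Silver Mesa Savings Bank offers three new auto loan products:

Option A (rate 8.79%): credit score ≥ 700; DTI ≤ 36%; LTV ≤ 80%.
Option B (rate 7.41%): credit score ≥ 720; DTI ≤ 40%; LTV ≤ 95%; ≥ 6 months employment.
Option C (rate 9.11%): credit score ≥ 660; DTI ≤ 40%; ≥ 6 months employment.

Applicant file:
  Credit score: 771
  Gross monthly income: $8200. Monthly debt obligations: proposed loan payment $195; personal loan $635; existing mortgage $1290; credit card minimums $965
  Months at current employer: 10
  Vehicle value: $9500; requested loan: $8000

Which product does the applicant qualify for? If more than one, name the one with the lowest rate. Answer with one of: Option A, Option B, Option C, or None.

Option B

Total debts = (195 + 635 + 1,290 + 965) = 3,085; DTI = 3,085/8,200 = 37.6%.
LTV = 8,000/9,500 = 84.2%.
Option A: score 771 ≥ 700; DTI 37.6% > 36%; LTV 84.2% > 80% → does not qualify.
Option B: score 771 ≥ 720; DTI 37.6% ≤ 40%; LTV 84.2% ≤ 95%; employment 10 ≥ 6 mo → qualifies.
Option C: score 771 ≥ 660; DTI 37.6% ≤ 40%; employment 10 ≥ 6 mo → qualifies.
Qualifying: Option B, Option C. Lowest rate is 7.41% → Option B.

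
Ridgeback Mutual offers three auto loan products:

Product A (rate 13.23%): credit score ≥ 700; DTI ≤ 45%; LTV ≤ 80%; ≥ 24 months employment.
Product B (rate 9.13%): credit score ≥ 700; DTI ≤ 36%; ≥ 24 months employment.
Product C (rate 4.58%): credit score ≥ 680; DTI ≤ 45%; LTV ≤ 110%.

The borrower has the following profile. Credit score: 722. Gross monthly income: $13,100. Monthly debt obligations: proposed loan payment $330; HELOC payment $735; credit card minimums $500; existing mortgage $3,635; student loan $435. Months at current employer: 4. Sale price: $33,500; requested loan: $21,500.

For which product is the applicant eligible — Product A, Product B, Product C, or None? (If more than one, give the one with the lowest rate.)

Total debts = (330 + 735 + 500 + 3,635 + 435) = 5,635; DTI = 5,635/13,100 = 43%.
LTV = 21,500/33,500 = 64.2%.
Product A: score 722 ≥ 700; DTI 43% ≤ 45%; LTV 64.2% ≤ 80%; employment 4 < 24 mo → does not qualify.
Product B: score 722 ≥ 700; DTI 43% > 36%; employment 4 < 24 mo → does not qualify.
Product C: score 722 ≥ 680; DTI 43% ≤ 45%; LTV 64.2% ≤ 110% → qualifies.

Product C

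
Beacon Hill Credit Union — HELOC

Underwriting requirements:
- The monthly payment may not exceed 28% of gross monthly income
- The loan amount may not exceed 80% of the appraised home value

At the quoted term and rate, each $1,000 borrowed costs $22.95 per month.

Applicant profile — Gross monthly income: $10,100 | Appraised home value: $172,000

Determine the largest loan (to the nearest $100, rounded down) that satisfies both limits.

Payment cap: 28% × $10,100 = $2,828/month.
At $22.95 per $1,000, that supports 2,828/22.95 × 1,000 ≈ $123,224 → $123,200.
LTV cap: 80% × $172,000 = $137,600 → $137,600.
Binding constraint: payment-to-income.

$123,200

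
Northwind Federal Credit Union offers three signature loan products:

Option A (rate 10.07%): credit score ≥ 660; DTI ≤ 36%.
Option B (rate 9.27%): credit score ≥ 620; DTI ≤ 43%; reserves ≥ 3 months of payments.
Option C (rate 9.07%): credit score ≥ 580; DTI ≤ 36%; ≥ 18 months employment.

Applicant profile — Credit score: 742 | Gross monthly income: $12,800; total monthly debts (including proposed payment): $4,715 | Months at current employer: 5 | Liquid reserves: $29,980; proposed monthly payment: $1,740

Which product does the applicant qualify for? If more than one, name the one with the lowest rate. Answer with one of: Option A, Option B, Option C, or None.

Option B

DTI = 4,715/12,800 = 36.8%.
Reserves = 29,980/1,740 = 17.2 months.
Option A: score 742 ≥ 660; DTI 36.8% > 36% → does not qualify.
Option B: score 742 ≥ 620; DTI 36.8% ≤ 43%; reserves 17.2 ≥ 3 mo → qualifies.
Option C: score 742 ≥ 580; DTI 36.8% > 36%; employment 5 < 18 mo → does not qualify.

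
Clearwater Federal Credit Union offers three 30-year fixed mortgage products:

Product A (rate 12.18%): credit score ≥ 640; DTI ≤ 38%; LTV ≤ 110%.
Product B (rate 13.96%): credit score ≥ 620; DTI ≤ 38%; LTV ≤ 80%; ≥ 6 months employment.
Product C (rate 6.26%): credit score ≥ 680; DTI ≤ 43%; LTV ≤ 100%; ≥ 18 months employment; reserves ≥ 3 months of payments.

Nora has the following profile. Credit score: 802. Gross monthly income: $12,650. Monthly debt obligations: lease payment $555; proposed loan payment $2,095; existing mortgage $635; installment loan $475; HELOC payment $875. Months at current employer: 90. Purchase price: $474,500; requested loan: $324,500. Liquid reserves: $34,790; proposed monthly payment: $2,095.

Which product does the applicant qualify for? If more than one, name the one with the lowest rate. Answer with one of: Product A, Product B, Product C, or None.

Total debts = (555 + 2,095 + 635 + 475 + 875) = 4,635; DTI = 4,635/12,650 = 36.6%.
LTV = 324,500/474,500 = 68.4%.
Reserves = 34,790/2,095 = 16.6 months.
Product A: score 802 ≥ 640; DTI 36.6% ≤ 38%; LTV 68.4% ≤ 110% → qualifies.
Product B: score 802 ≥ 620; DTI 36.6% ≤ 38%; LTV 68.4% ≤ 80%; employment 90 ≥ 6 mo → qualifies.
Product C: score 802 ≥ 680; DTI 36.6% ≤ 43%; LTV 68.4% ≤ 100%; employment 90 ≥ 18 mo; reserves 16.6 ≥ 3 mo → qualifies.
Qualifying: Product A, Product B, Product C. Lowest rate is 6.26% → Product C.

Product C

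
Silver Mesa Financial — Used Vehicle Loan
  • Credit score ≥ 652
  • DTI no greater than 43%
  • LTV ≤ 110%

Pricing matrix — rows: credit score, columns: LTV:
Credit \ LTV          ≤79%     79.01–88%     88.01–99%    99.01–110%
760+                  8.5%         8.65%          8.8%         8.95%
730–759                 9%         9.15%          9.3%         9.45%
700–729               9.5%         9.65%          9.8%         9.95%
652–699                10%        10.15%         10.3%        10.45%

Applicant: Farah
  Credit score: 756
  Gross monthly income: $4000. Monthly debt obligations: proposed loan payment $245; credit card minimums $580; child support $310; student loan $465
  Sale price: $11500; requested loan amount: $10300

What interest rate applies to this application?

9.3%

Credit score 756 ≥ 652; Total monthly debts = (245 + 580 + 310 + 465) = 1,600. DTI: 1,600 ÷ 4,000 = 40%, within the 43% cap
LTV: 10,300 ÷ 11,500 = 89.6%, within 110% cap
Row: 756 falls in 730–759. Column: 89.6% falls in 88.01–99%. Rate = 9.3%.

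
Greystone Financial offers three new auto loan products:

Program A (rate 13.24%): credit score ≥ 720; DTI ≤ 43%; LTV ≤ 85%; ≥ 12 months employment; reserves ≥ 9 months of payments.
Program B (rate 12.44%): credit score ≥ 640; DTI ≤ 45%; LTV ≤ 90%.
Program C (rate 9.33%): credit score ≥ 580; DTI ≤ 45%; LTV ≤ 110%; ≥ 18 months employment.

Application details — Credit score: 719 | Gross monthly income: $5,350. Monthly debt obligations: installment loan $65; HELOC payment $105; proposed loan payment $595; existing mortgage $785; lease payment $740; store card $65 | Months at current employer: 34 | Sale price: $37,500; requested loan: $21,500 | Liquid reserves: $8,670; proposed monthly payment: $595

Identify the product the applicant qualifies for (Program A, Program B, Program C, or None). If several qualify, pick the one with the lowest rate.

Total debts = (65 + 105 + 595 + 785 + 740 + 65) = 2,355; DTI = 2,355/5,350 = 44%.
LTV = 21,500/37,500 = 57.3%.
Reserves = 8,670/595 = 14.6 months.
Program A: score 719 < 720; DTI 44% > 43%; LTV 57.3% ≤ 85%; employment 34 ≥ 12 mo; reserves 14.6 ≥ 9 mo → does not qualify.
Program B: score 719 ≥ 640; DTI 44% ≤ 45%; LTV 57.3% ≤ 90% → qualifies.
Program C: score 719 ≥ 580; DTI 44% ≤ 45%; LTV 57.3% ≤ 110%; employment 34 ≥ 18 mo → qualifies.
Qualifying: Program B, Program C. Lowest rate is 9.33% → Program C.

Program C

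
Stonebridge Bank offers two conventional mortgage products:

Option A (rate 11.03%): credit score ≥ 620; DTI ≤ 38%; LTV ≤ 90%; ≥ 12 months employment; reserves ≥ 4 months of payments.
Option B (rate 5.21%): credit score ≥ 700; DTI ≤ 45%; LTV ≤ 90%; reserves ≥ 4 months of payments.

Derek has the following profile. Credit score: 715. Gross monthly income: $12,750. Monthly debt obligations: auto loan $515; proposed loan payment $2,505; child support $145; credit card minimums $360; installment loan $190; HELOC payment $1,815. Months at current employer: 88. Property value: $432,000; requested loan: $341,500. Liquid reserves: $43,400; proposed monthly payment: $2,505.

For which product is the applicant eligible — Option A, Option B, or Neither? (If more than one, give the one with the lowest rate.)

Total debts = (515 + 2,505 + 145 + 360 + 190 + 1,815) = 5,530; DTI = 5,530/12,750 = 43.4%.
LTV = 341,500/432,000 = 79.1%.
Reserves = 43,400/2,505 = 17.3 months.
Option A: score 715 ≥ 620; DTI 43.4% > 38%; LTV 79.1% ≤ 90%; employment 88 ≥ 12 mo; reserves 17.3 ≥ 4 mo → does not qualify.
Option B: score 715 ≥ 700; DTI 43.4% ≤ 45%; LTV 79.1% ≤ 90%; reserves 17.3 ≥ 4 mo → qualifies.

Option B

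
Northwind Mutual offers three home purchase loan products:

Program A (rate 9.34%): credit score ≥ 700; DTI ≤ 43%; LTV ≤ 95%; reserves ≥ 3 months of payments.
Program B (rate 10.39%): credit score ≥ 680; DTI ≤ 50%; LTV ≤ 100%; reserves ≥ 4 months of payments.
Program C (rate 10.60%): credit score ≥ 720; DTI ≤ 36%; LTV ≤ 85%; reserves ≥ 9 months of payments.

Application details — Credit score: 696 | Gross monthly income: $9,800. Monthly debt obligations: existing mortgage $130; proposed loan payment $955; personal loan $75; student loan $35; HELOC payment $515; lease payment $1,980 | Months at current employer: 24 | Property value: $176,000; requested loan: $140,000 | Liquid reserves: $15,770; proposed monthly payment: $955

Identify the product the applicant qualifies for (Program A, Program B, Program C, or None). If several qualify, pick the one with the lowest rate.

Program B

Total debts = (130 + 955 + 75 + 35 + 515 + 1,980) = 3,690; DTI = 3,690/9,800 = 37.7%.
LTV = 140,000/176,000 = 79.5%.
Reserves = 15,770/955 = 16.5 months.
Program A: score 696 < 700; DTI 37.7% ≤ 43%; LTV 79.5% ≤ 95%; reserves 16.5 ≥ 3 mo → does not qualify.
Program B: score 696 ≥ 680; DTI 37.7% ≤ 50%; LTV 79.5% ≤ 100%; reserves 16.5 ≥ 4 mo → qualifies.
Program C: score 696 < 720; DTI 37.7% > 36%; LTV 79.5% ≤ 85%; reserves 16.5 ≥ 9 mo → does not qualify.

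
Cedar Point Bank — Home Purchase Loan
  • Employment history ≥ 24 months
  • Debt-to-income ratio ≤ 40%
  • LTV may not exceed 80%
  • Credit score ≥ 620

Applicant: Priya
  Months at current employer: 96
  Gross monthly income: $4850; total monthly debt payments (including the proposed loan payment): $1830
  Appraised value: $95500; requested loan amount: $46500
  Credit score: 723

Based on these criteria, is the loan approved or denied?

Approved

Employment 96 ≥ 24 months
DTI = 1,830/4,850 = 37.7% ≤ 40%
LTV: 46,500 ÷ 95,500 = 48.7%, within 80% cap
Credit score 723 ≥ 620 (meets)
All criteria satisfied.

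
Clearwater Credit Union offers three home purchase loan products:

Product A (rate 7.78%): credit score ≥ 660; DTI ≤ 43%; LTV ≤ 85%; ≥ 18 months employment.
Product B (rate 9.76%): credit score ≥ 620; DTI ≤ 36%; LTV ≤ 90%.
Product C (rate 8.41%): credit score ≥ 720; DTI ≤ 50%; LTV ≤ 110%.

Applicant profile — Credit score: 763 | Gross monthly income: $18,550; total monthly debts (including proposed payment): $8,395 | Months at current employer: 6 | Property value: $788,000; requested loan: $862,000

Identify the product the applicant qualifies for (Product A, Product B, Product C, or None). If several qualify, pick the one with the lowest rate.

Product C

DTI = 8,395/18,550 = 45.3%.
LTV = 862,000/788,000 = 109.4%.
Product A: score 763 ≥ 660; DTI 45.3% > 43%; LTV 109.4% > 85%; employment 6 < 18 mo → does not qualify.
Product B: score 763 ≥ 620; DTI 45.3% > 36%; LTV 109.4% > 90% → does not qualify.
Product C: score 763 ≥ 720; DTI 45.3% ≤ 50%; LTV 109.4% ≤ 110% → qualifies.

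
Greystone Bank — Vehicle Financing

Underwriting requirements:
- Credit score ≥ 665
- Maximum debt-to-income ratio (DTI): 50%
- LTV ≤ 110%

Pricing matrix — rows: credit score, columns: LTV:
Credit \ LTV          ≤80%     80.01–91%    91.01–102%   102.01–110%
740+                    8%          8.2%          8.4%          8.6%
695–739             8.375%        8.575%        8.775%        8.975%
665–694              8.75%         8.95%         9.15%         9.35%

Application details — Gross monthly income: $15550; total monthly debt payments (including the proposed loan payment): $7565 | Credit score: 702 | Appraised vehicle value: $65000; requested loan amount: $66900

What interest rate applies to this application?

Credit score 702 ≥ 665; DTI = 7,565/15,550 = 48.6% ≤ 50%
LTV = 66,900/65,000 = 102.9% ≤ 110%
Row: 702 falls in 695–739. Column: 102.9% falls in 102.01–110%. Rate = 8.975%.

8.975%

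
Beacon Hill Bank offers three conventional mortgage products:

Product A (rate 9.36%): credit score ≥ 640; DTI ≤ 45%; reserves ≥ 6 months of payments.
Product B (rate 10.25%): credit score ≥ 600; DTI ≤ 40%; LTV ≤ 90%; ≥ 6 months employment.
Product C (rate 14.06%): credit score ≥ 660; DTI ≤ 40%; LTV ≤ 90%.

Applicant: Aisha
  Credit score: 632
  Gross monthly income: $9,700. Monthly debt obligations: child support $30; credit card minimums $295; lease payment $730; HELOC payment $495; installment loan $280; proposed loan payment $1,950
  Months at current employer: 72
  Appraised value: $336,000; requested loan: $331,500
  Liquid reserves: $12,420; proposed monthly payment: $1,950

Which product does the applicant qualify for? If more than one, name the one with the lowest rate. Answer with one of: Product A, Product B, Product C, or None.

None

Total debts = (30 + 295 + 730 + 495 + 280 + 1,950) = 3,780; DTI = 3,780/9,700 = 39%.
LTV = 331,500/336,000 = 98.7%.
Reserves = 12,420/1,950 = 6.4 months.
Product A: score 632 < 640; DTI 39% ≤ 45%; reserves 6.4 ≥ 6 mo → does not qualify.
Product B: score 632 ≥ 600; DTI 39% ≤ 40%; LTV 98.7% > 90%; employment 72 ≥ 6 mo → does not qualify.
Product C: score 632 < 660; DTI 39% ≤ 40%; LTV 98.7% > 90% → does not qualify.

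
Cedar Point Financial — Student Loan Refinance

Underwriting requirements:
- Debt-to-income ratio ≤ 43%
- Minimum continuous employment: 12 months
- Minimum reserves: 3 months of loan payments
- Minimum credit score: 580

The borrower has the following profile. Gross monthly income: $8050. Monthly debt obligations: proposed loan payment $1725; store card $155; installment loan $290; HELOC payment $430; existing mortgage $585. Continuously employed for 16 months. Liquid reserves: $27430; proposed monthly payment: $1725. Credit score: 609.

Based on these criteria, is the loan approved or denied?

Total monthly debts = (1,725 + 155 + 290 + 430 + 585) = 3,185. DTI = 3,185/8,050 = 39.6% ≤ 43%
Employment 16 ≥ 12 months
Reserves: 27,430 ÷ 1,725 = 15.9 months (meets 3-month minimum)
Credit score 609 ≥ 580 (meets)
All criteria satisfied.

Approved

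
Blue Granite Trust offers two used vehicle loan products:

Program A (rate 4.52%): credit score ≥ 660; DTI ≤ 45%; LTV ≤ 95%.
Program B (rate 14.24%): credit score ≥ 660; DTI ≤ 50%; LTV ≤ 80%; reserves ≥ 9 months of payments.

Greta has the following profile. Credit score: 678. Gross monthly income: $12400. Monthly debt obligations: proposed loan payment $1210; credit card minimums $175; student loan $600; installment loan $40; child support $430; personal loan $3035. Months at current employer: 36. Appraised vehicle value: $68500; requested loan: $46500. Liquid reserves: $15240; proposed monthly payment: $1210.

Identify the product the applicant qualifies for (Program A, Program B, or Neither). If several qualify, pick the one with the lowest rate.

Program A

Total debts = (1,210 + 175 + 600 + 40 + 430 + 3,035) = 5,490; DTI = 5,490/12,400 = 44.3%.
LTV = 46,500/68,500 = 67.9%.
Reserves = 15,240/1,210 = 12.6 months.
Program A: score 678 ≥ 660; DTI 44.3% ≤ 45%; LTV 67.9% ≤ 95% → qualifies.
Program B: score 678 ≥ 660; DTI 44.3% ≤ 50%; LTV 67.9% ≤ 80%; reserves 12.6 ≥ 9 mo → qualifies.
Qualifying: Program A, Program B. Lowest rate is 4.52% → Program A.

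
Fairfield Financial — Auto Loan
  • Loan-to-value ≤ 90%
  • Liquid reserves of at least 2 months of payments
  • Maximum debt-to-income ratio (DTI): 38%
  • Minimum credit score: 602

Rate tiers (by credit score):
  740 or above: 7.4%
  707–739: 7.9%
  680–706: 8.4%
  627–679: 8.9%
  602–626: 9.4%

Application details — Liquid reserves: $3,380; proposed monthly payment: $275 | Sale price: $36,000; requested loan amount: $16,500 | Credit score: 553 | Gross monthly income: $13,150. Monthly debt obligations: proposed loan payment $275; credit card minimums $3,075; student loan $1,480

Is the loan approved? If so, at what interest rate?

Credit score 553 < 602 (below minimum)
Loan-to-value = 16,500/36,000 = 45.8% — pass (90% max)
Liquid reserves cover 3,380/275 = 12.3 months — ≥ 2 required
Total monthly debts = (275 + 3,075 + 1,480) = 4,830. Debt-to-income = 4,830/13,150 = 36.7% — meets 38% limit
Not all requirements met → denied.

Denied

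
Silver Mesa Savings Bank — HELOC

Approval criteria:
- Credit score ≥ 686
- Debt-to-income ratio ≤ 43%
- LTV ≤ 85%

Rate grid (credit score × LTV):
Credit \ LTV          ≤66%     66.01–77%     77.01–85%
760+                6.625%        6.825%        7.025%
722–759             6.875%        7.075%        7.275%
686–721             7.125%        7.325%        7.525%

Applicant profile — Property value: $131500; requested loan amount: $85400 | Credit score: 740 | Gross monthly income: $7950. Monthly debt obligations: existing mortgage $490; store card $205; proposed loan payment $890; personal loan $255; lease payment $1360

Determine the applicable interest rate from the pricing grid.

Credit score 740 ≥ 686; Total monthly debts = (490 + 205 + 890 + 255 + 1,360) = 3,200. Debt-to-income = 3,200/7,950 = 40.3% — meets 43% limit
LTV: 85,400 ÷ 131,500 = 64.9%, within 85% cap
Row: 740 falls in 722–759. Column: 64.9% falls in ≤66%. Rate = 6.875%.

6.875%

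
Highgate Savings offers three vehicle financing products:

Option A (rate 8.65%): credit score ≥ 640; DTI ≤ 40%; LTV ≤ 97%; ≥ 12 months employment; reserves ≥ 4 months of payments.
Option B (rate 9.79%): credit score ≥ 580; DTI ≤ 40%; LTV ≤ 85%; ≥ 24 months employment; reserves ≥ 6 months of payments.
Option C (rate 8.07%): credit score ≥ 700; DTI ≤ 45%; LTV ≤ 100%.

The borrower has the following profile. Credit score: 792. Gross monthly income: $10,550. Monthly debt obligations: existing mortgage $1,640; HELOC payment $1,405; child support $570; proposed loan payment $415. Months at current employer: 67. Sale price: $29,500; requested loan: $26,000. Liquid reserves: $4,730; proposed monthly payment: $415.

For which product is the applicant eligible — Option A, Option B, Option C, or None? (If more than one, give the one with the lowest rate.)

Option C

Total debts = (1,640 + 1,405 + 570 + 415) = 4,030; DTI = 4,030/10,550 = 38.2%.
LTV = 26,000/29,500 = 88.1%.
Reserves = 4,730/415 = 11.4 months.
Option A: score 792 ≥ 640; DTI 38.2% ≤ 40%; LTV 88.1% ≤ 97%; employment 67 ≥ 12 mo; reserves 11.4 ≥ 4 mo → qualifies.
Option B: score 792 ≥ 580; DTI 38.2% ≤ 40%; LTV 88.1% > 85%; employment 67 ≥ 24 mo; reserves 11.4 ≥ 6 mo → does not qualify.
Option C: score 792 ≥ 700; DTI 38.2% ≤ 45%; LTV 88.1% ≤ 100% → qualifies.
Qualifying: Option A, Option C. Lowest rate is 8.07% → Option C.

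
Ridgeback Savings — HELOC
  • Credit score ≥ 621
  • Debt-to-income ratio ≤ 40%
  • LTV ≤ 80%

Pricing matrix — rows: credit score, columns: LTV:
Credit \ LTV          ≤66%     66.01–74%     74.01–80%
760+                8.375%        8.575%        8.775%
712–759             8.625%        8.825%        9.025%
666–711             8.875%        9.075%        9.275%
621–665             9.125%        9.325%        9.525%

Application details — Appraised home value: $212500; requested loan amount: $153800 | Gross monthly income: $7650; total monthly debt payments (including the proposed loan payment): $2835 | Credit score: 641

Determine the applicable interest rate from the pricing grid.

Credit score 641 ≥ 621; Debt-to-income = 2,835/7,650 = 37.1% — meets 40% limit
LTV: 153,800 ÷ 212,500 = 72.4%, within 80% cap
Score 641 is in the 621–665 band; LTV 72.4% is in the 66.01–74% band → 9.325%.

9.325%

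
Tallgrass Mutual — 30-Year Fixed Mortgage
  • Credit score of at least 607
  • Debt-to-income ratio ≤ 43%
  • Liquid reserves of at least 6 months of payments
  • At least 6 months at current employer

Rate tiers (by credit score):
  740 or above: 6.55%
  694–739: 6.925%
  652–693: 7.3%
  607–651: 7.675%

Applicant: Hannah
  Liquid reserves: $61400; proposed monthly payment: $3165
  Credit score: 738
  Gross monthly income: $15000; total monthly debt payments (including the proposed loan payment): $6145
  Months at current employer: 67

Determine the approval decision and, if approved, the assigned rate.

Approved at 6.925%

Credit score 738 ≥ 607 (meets minimum)
Employment 67 ≥ 6 months
Reserves: 61,400 ÷ 3,165 = 19.4 months (meets 6-month minimum)
DTI = 6,145/15,000 = 41% ≤ 43%
All requirements met. Score 738 falls in the 694–739 tier → 6.925%.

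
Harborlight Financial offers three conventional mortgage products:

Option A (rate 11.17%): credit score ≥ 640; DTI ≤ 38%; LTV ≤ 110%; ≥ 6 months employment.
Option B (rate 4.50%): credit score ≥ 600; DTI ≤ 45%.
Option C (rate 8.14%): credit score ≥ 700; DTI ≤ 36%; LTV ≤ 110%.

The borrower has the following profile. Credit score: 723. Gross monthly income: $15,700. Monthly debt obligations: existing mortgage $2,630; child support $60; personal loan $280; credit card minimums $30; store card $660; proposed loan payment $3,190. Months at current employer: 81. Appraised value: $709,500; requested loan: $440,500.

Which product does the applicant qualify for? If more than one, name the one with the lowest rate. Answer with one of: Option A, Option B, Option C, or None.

Total debts = (2,630 + 60 + 280 + 30 + 660 + 3,190) = 6,850; DTI = 6,850/15,700 = 43.6%.
LTV = 440,500/709,500 = 62.1%.
Option A: score 723 ≥ 640; DTI 43.6% > 38%; LTV 62.1% ≤ 110%; employment 81 ≥ 6 mo → does not qualify.
Option B: score 723 ≥ 600; DTI 43.6% ≤ 45% → qualifies.
Option C: score 723 ≥ 700; DTI 43.6% > 36%; LTV 62.1% ≤ 110% → does not qualify.

Option B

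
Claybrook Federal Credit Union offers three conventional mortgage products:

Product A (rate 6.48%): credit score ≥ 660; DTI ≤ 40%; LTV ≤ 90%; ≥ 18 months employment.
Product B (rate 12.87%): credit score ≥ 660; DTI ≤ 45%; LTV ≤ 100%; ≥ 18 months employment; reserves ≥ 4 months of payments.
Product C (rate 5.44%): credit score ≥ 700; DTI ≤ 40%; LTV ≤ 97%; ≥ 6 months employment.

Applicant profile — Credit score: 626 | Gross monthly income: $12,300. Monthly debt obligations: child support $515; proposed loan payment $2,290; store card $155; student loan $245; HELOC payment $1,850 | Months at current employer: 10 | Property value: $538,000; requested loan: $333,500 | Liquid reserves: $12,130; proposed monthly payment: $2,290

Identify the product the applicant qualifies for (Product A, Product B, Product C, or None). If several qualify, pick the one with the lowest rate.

None

Total debts = (515 + 2,290 + 155 + 245 + 1,850) = 5,055; DTI = 5,055/12,300 = 41.1%.
LTV = 333,500/538,000 = 62%.
Reserves = 12,130/2,290 = 5.3 months.
Product A: score 626 < 660; DTI 41.1% > 40%; LTV 62% ≤ 90%; employment 10 < 18 mo → does not qualify.
Product B: score 626 < 660; DTI 41.1% ≤ 45%; LTV 62% ≤ 100%; employment 10 < 18 mo; reserves 5.3 ≥ 4 mo → does not qualify.
Product C: score 626 < 700; DTI 41.1% > 40%; LTV 62% ≤ 97%; employment 10 ≥ 6 mo → does not qualify.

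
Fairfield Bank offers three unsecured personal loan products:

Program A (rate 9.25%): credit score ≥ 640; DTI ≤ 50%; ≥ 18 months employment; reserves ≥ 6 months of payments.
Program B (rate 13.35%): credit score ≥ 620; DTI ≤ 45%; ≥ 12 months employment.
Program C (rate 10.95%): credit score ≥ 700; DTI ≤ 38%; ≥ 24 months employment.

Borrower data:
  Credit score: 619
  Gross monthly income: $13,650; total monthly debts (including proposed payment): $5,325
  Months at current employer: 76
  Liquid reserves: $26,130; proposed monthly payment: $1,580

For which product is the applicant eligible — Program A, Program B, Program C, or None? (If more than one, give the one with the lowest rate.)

None

DTI = 5,325/13,650 = 39%.
Reserves = 26,130/1,580 = 16.5 months.
Program A: score 619 < 640; DTI 39% ≤ 50%; employment 76 ≥ 18 mo; reserves 16.5 ≥ 6 mo → does not qualify.
Program B: score 619 < 620; DTI 39% ≤ 45%; employment 76 ≥ 12 mo → does not qualify.
Program C: score 619 < 700; DTI 39% > 38%; employment 76 ≥ 24 mo → does not qualify.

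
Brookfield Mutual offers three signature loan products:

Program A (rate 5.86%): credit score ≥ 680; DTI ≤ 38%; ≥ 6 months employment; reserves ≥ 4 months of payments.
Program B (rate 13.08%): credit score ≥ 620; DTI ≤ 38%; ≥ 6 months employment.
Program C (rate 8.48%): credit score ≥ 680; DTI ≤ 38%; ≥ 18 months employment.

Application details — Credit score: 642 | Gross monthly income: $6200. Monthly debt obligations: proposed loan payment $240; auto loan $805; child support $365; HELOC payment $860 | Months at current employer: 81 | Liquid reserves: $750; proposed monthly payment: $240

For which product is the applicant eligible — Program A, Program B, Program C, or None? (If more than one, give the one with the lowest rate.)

Program B

Total debts = (240 + 805 + 365 + 860) = 2,270; DTI = 2,270/6,200 = 36.6%.
Reserves = 750/240 = 3.1 months.
Program A: score 642 < 680; DTI 36.6% ≤ 38%; employment 81 ≥ 6 mo; reserves 3.1 < 4 mo → does not qualify.
Program B: score 642 ≥ 620; DTI 36.6% ≤ 38%; employment 81 ≥ 6 mo → qualifies.
Program C: score 642 < 680; DTI 36.6% ≤ 38%; employment 81 ≥ 18 mo → does not qualify.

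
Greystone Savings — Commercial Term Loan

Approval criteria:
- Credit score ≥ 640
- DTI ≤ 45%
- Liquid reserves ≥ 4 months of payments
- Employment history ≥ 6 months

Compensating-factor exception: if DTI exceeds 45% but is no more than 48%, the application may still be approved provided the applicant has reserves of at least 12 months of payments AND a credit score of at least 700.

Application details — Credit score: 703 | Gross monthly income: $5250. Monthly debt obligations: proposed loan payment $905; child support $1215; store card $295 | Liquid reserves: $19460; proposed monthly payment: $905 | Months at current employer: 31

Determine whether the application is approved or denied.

Credit score 703 ≥ 640 (meets base)
Total debts = (905 + 1,215 + 295) = 2,415. DTI: 2,415 ÷ 5,250 = 46%, over the 45% base limit.
Reserves: 19,460 ÷ 905 = 21.5 months (meets 4-month minimum)
Employment 31 ≥ 6 months
DTI 46% is within the 45%–48% exception band; checking compensating factors.
Reserves 21.5 ≥ 12 months; credit score 703 ≥ 700.
Both compensating conditions met → exception applies.

Approved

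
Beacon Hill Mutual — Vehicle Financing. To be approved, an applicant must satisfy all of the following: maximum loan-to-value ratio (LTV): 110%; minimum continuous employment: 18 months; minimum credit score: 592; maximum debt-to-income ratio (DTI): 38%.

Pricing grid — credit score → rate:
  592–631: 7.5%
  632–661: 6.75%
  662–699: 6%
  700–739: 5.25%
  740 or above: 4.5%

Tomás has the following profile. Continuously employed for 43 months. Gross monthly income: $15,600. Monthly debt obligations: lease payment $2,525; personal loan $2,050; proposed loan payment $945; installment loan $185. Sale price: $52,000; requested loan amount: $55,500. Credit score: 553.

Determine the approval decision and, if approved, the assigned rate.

Credit score 553 < 592 (below minimum)
Employment 43 ≥ 18 months
Total monthly debts = (2,525 + 2,050 + 945 + 185) = 5,705. DTI: 5,705 ÷ 15,600 = 36.6%, within the 38% cap
LTV = 55,500/52,000 = 106.7% ≤ 110%
Not all requirements met → denied.

Denied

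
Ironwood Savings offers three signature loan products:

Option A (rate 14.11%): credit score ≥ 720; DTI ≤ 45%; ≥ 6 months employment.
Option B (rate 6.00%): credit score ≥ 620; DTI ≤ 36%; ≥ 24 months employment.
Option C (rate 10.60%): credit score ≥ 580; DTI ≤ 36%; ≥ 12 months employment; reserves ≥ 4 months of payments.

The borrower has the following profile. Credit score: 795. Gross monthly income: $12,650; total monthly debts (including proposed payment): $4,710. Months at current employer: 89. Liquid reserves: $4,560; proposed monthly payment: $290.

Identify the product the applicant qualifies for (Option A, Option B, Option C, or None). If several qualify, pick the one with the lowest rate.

DTI = 4,710/12,650 = 37.2%.
Reserves = 4,560/290 = 15.7 months.
Option A: score 795 ≥ 720; DTI 37.2% ≤ 45%; employment 89 ≥ 6 mo → qualifies.
Option B: score 795 ≥ 620; DTI 37.2% > 36%; employment 89 ≥ 24 mo → does not qualify.
Option C: score 795 ≥ 580; DTI 37.2% > 36%; employment 89 ≥ 12 mo; reserves 15.7 ≥ 4 mo → does not qualify.

Option A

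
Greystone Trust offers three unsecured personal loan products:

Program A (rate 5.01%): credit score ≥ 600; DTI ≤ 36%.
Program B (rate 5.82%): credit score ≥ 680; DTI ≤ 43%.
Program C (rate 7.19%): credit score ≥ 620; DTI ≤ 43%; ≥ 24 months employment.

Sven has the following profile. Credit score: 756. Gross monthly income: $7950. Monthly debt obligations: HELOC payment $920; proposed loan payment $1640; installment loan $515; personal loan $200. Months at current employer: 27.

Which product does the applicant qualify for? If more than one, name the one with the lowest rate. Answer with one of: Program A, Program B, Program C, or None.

Program B

Total debts = (920 + 1,640 + 515 + 200) = 3,275; DTI = 3,275/7,950 = 41.2%.
Program A: score 756 ≥ 600; DTI 41.2% > 36% → does not qualify.
Program B: score 756 ≥ 680; DTI 41.2% ≤ 43% → qualifies.
Program C: score 756 ≥ 620; DTI 41.2% ≤ 43%; employment 27 ≥ 24 mo → qualifies.
Qualifying: Program B, Program C. Lowest rate is 5.82% → Program B.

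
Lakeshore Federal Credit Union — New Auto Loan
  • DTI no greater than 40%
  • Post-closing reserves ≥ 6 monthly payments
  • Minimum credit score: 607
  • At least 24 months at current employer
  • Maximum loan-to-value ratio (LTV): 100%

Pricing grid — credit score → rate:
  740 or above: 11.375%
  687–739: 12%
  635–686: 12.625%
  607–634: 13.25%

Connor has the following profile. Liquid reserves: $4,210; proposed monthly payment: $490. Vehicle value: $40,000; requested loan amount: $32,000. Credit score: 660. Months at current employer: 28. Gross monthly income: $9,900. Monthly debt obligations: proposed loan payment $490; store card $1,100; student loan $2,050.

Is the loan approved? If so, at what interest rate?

Credit score 660 ≥ 607 (meets minimum)
Employment 28 ≥ 24 months
Liquid reserves cover 4,210/490 = 8.6 months — ≥ 6 required
Total monthly debts = (490 + 1,100 + 2,050) = 3,640. DTI = 3,640/9,900 = 36.8% ≤ 40%
LTV: 32,000 ÷ 40,000 = 80%, within 100% cap
All requirements met. Score 660 falls in the 635–686 tier → 12.625%.

Approved at 12.625%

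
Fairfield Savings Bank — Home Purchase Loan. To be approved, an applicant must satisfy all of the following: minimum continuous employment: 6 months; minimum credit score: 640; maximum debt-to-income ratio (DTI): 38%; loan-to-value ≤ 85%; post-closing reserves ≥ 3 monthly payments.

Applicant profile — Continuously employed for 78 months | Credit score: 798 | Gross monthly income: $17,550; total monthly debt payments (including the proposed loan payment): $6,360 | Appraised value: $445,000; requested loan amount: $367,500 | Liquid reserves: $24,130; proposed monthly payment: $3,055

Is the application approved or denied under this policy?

Employment 78 ≥ 6 months
Credit score 798 ≥ 640 (meets)
DTI = 6,360/17,550 = 36.2% ≤ 38%
LTV = 367,500/445,000 = 82.6% ≤ 85%
Liquid reserves cover 24,130/3,055 = 7.9 months — ≥ 3 required
All criteria satisfied.

Approved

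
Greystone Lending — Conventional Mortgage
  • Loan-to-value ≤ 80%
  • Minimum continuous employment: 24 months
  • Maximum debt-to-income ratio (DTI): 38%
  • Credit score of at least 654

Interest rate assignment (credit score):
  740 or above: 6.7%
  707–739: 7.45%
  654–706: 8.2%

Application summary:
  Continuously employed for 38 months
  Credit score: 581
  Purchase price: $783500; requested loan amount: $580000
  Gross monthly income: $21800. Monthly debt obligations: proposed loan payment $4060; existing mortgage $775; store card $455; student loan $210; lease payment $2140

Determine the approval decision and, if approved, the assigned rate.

Credit score 581 < 654 (below minimum)
Total monthly debts = (4,060 + 775 + 455 + 210 + 2,140) = 7,640. Debt-to-income = 7,640/21,800 = 35% — meets 38% limit
Employment 38 ≥ 24 months
Loan-to-value = 580,000/783,500 = 74% — pass (80% max)
Not all requirements met → denied.

Denied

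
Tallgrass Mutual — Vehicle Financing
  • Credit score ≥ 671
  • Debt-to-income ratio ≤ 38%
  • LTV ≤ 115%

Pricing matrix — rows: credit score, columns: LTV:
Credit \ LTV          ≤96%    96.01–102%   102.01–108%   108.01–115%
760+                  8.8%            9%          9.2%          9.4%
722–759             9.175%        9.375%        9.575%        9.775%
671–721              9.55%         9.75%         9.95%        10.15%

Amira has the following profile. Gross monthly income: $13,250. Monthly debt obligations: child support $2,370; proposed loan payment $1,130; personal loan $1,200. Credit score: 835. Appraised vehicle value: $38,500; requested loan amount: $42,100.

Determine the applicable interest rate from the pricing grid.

9.4%

Credit score 835 ≥ 671; Total monthly debts = (2,370 + 1,130 + 1,200) = 4,700. DTI = 4,700/13,250 = 35.5% ≤ 38%
Loan-to-value = 42,100/38,500 = 109.4% — pass (115% max)
Credit 835 → row 760+; LTV 109.4% → column 108.01–115%. Grid cell → 9.4%.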